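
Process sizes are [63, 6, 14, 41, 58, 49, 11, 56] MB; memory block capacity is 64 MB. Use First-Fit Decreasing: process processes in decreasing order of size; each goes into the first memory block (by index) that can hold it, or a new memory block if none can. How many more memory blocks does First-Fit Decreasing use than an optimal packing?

0

First-Fit Decreasing: [63] [58,6] [56] [49,14] [41,11] → 5 memory blocks.
Total size 298 MB; any packing needs at least ⌈298/64⌉ = 5 memory blocks.
So 5 is already optimal.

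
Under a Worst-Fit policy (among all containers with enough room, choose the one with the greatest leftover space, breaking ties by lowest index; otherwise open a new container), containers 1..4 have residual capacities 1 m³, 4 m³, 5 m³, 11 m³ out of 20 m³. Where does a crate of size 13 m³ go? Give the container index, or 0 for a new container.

No container has ≥ 13 m³ free, so a new container is opened.

0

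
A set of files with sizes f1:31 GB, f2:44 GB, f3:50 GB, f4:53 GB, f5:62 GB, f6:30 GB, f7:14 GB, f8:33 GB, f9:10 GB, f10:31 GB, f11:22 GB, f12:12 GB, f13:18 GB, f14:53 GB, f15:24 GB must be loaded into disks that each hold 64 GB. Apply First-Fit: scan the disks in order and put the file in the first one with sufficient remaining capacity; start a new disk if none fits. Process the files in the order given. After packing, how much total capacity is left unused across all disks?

Put f1 (31 GB) in disk 1; 33 GB remain.
Put f2 (44 GB) in disk 2; 20 GB remain.
Put f3 (50 GB) in disk 3; 14 GB remain.
Put f4 (53 GB) in disk 4; 11 GB remain.
Put f5 (62 GB) in disk 5; 2 GB remain.
Put f6 (30 GB) in disk 1; 3 GB remain.
Put f7 (14 GB) in disk 2; 6 GB remain.
Put f8 (33 GB) in disk 6; 31 GB remain.
Put f9 (10 GB) in disk 3; 4 GB remain.
Put f10 (31 GB) in disk 6; 0 GB remain.
Put f11 (22 GB) in disk 7; 42 GB remain.
Put f12 (12 GB) in disk 7; 30 GB remain.
Put f13 (18 GB) in disk 7; 12 GB remain.
Put f14 (53 GB) in disk 8; 11 GB remain.
Put f15 (24 GB) in disk 9; 40 GB remain.
9 disks × 64 GB = 576 GB; used 487 GB; unused 89 GB.

89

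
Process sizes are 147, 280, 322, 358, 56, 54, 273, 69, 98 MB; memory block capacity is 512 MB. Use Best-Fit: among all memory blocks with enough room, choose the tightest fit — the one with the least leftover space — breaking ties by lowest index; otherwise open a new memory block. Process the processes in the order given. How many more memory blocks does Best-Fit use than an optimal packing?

0

Best-Fit: [147,280,56] [322,98] [358,54,69] [273] → 4 memory blocks.
Total size 1657 MB; any packing needs at least ⌈1657/512⌉ = 4 memory blocks.
So 4 is already optimal.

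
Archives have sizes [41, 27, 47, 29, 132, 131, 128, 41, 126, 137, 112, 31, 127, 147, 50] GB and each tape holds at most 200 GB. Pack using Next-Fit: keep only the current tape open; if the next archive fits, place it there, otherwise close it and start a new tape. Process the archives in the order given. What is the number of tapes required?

tape 1: place 41 GB, 159 GB left
tape 1: place 27 GB, 132 GB left
tape 1: place 47 GB, 85 GB left
tape 1: place 29 GB, 56 GB left
tape 2: place 132 GB, 68 GB left
tape 3: place 131 GB, 69 GB left
tape 4: place 128 GB, 72 GB left
tape 4: place 41 GB, 31 GB left
tape 5: place 126 GB, 74 GB left
tape 6: place 137 GB, 63 GB left
tape 7: place 112 GB, 88 GB left
tape 7: place 31 GB, 57 GB left
tape 8: place 127 GB, 73 GB left
tape 9: place 147 GB, 53 GB left
tape 9: place 50 GB, 3 GB left
Final tapes: [41,27,47,29] [132] [131] [128,41] [126] [137] [112,31] [127] [147,50].

9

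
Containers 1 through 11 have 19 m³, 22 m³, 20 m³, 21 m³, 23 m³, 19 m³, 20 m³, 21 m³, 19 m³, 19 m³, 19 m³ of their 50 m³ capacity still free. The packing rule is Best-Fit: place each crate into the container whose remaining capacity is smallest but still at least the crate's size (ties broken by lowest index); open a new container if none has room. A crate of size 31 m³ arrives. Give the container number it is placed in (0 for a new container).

0

No container has ≥ 31 m³ free, so a new container is opened.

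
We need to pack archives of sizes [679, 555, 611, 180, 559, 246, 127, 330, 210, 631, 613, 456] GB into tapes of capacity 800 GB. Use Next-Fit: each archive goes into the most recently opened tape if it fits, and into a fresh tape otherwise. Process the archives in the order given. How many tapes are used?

9

Put 679 GB in tape 1; 121 GB remain.
Put 555 GB in tape 2; 245 GB remain.
Put 611 GB in tape 3; 189 GB remain.
Put 180 GB in tape 3; 9 GB remain.
Put 559 GB in tape 4; 241 GB remain.
Put 246 GB in tape 5; 554 GB remain.
Put 127 GB in tape 5; 427 GB remain.
Put 330 GB in tape 5; 97 GB remain.
Put 210 GB in tape 6; 590 GB remain.
Put 631 GB in tape 7; 169 GB remain.
Put 613 GB in tape 8; 187 GB remain.
Put 456 GB in tape 9; 344 GB remain.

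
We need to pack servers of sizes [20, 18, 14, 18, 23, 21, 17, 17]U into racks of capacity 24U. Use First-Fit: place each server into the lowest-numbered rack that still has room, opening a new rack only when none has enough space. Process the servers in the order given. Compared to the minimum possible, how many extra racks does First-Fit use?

0

First-Fit: [20] [18] [14] [18] [23] [21] [17] [17] → 8 racks.
8 servers exceed 12U (half the capacity), and no two of those can share a rack, so at least 8 racks are needed.
So 8 is already optimal.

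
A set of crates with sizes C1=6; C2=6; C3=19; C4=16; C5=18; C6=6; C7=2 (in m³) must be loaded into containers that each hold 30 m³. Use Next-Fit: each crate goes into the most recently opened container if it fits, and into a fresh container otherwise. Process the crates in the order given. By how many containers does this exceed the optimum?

Next-Fit: [6,6] [19] [16] [18,6,2] → 4 containers.
Total size 73 m³; any packing needs at least ⌈73/30⌉ = 3 containers.
An optimal packing achieves that bound: [19,6,2] [18,6,6] [16] → 3 containers.
Excess: 4 − 3 = 1.

1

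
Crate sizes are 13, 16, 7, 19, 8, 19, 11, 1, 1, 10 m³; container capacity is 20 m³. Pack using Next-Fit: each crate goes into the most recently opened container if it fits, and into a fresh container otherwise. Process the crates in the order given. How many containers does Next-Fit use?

8 containers

13 m³ → container 1 (remaining 7 m³)
16 m³ → container 2 (remaining 4 m³)
7 m³ → container 3 (remaining 13 m³)
19 m³ → container 4 (remaining 1 m³)
8 m³ → container 5 (remaining 12 m³)
19 m³ → container 6 (remaining 1 m³)
11 m³ → container 7 (remaining 9 m³)
1 m³ → container 7 (remaining 8 m³)
1 m³ → container 7 (remaining 7 m³)
10 m³ → container 8 (remaining 10 m³)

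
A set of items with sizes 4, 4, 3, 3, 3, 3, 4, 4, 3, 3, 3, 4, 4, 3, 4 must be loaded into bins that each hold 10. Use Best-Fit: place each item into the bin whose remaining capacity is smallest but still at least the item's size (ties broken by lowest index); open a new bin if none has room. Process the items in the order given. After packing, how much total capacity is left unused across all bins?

8

bin 1: place 4, 6 left
bin 1: place 4, 2 left
bin 2: place 3, 7 left
bin 2: place 3, 4 left
bin 2: place 3, 1 left
bin 3: place 3, 7 left
bin 3: place 4, 3 left
bin 4: place 4, 6 left
bin 3: place 3, 0 left
bin 4: place 3, 3 left
bin 4: place 3, 0 left
bin 5: place 4, 6 left
bin 5: place 4, 2 left
bin 6: place 3, 7 left
bin 6: place 4, 3 left
6 bins × 10 = 60; used 52; unused 8.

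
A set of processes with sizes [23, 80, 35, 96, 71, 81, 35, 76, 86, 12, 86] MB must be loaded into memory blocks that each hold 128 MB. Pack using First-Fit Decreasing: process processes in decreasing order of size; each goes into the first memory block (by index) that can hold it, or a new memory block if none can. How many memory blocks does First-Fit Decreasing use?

7

Sorted descending: 96, 86, 86, 81, 80, 76, 71, 35, 35, 23, 12.
96 MB → memory block 1 (remaining 32 MB)
86 MB → memory block 2 (remaining 42 MB)
86 MB → memory block 3 (remaining 42 MB)
81 MB → memory block 4 (remaining 47 MB)
80 MB → memory block 5 (remaining 48 MB)
76 MB → memory block 6 (remaining 52 MB)
71 MB → memory block 7 (remaining 57 MB)
35 MB → memory block 2 (remaining 7 MB)
35 MB → memory block 3 (remaining 7 MB)
23 MB → memory block 1 (remaining 9 MB)
12 MB → memory block 4 (remaining 35 MB)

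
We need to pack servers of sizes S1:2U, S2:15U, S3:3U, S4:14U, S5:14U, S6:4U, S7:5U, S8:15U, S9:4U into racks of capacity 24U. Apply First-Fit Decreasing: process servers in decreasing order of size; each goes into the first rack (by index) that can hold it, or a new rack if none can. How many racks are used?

Sorted descending: 15, 15, 14, 14, 5, 4, 4, 3, 2.
rack 1: place 15U, 9U left
rack 2: place 15U, 9U left
rack 3: place 14U, 10U left
rack 4: place 14U, 10U left
rack 1: place 5U, 4U left
rack 1: place 4U, 0U left
rack 2: place 4U, 5U left
rack 2: place 3U, 2U left
rack 2: place 2U, 0U left
Final racks: [15,5,4] [15,4,3,2] [14] [14].

4 racks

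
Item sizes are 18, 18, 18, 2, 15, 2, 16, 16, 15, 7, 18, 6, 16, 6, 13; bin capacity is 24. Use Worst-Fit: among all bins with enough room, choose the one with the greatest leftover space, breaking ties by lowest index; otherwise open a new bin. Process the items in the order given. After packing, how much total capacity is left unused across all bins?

54

Put 18 in bin 1; 6 remain.
Put 18 in bin 2; 6 remain.
Put 18 in bin 3; 6 remain.
Put 2 in bin 1; 4 remain.
Put 15 in bin 4; 9 remain.
Put 2 in bin 4; 7 remain.
Put 16 in bin 5; 8 remain.
Put 16 in bin 6; 8 remain.
Put 15 in bin 7; 9 remain.
Put 7 in bin 7; 2 remain.
Put 18 in bin 8; 6 remain.
Put 6 in bin 5; 2 remain.
Put 16 in bin 9; 8 remain.
Put 6 in bin 6; 2 remain.
Put 13 in bin 10; 11 remain.
10 bins × 24 = 240; used 186; unused 54.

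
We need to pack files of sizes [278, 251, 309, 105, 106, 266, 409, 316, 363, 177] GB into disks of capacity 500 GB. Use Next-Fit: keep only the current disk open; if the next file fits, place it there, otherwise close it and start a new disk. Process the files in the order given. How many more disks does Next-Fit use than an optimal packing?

Next-Fit: [278] [251] [309,105] [106,266] [409] [316] [363] [177] → 8 disks.
7 files exceed 250 GB (half the capacity), and no two of those can share a disk, so at least 7 disks are needed.
An optimal packing achieves that bound: [409] [363,106] [316,177] [309,105] [278] [266] [251] → 7 disks.
Excess: 8 − 7 = 1.

1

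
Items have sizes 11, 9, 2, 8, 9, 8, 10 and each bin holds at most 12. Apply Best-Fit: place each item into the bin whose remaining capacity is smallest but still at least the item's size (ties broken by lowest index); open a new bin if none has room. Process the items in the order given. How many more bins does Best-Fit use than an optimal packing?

Best-Fit: [11] [9,2] [8] [9] [8] [10] → 6 bins.
6 items exceed 6 (half the capacity), and no two of those can share a bin, so at least 6 bins are needed.
So 6 is already optimal.

0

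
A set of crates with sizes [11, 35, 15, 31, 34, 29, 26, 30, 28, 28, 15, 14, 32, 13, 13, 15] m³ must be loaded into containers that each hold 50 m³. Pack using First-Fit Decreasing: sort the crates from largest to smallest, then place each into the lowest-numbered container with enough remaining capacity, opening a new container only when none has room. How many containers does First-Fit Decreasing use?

9 containers

Sorted descending: 35, 34, 32, 31, 30, 29, 28, 28, 26, 15, 15, 15, 14, 13, 13, 11.
container 1: place 35 m³, 15 m³ left
container 2: place 34 m³, 16 m³ left
container 3: place 32 m³, 18 m³ left
container 4: place 31 m³, 19 m³ left
container 5: place 30 m³, 20 m³ left
container 6: place 29 m³, 21 m³ left
container 7: place 28 m³, 22 m³ left
container 8: place 28 m³, 22 m³ left
container 9: place 26 m³, 24 m³ left
container 1: place 15 m³, 0 m³ left
container 2: place 15 m³, 1 m³ left
container 3: place 15 m³, 3 m³ left
container 4: place 14 m³, 5 m³ left
container 5: place 13 m³, 7 m³ left
container 6: place 13 m³, 8 m³ left
container 7: place 11 m³, 11 m³ left
Final containers: [35,15] [34,15] [32,15] [31,14] [30,13] [29,13] [28,11] [28] [26].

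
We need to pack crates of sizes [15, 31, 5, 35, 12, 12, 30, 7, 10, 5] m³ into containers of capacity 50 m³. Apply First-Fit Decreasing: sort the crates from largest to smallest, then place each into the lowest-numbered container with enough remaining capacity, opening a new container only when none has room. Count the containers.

4

Sorted descending: 35, 31, 30, 15, 12, 12, 10, 7, 5, 5.
Put 35 m³ in container 1; 15 m³ remain.
Put 31 m³ in container 2; 19 m³ remain.
Put 30 m³ in container 3; 20 m³ remain.
Put 15 m³ in container 1; 0 m³ remain.
Put 12 m³ in container 2; 7 m³ remain.
Put 12 m³ in container 3; 8 m³ remain.
Put 10 m³ in container 4; 40 m³ remain.
Put 7 m³ in container 2; 0 m³ remain.
Put 5 m³ in container 3; 3 m³ remain.
Put 5 m³ in container 4; 35 m³ remain.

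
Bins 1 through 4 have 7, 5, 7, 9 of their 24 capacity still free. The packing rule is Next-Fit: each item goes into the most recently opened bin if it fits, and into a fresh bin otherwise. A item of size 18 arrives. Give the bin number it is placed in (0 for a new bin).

0

Next-Fit only looks at bin 4, which has 9 free.
18 does not fit, so a new bin is opened.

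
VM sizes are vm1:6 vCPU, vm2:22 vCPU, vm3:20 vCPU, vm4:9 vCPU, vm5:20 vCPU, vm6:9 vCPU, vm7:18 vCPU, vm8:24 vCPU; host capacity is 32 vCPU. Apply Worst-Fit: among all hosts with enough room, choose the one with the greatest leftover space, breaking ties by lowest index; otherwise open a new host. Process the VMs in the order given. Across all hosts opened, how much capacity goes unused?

host 1: place vm1 (6 vCPU), 26 vCPU left
host 1: place vm2 (22 vCPU), 4 vCPU left
host 2: place vm3 (20 vCPU), 12 vCPU left
host 2: place vm4 (9 vCPU), 3 vCPU left
host 3: place vm5 (20 vCPU), 12 vCPU left
host 3: place vm6 (9 vCPU), 3 vCPU left
host 4: place vm7 (18 vCPU), 14 vCPU left
host 5: place vm8 (24 vCPU), 8 vCPU left
5 hosts × 32 vCPU = 160 vCPU; used 128 vCPU; unused 32 vCPU.

32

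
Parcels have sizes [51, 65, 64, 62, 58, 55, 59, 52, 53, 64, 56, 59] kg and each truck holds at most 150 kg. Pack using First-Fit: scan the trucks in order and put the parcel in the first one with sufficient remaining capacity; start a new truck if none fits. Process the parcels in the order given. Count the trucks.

6

51 kg → truck 1 (remaining 99 kg)
65 kg → truck 1 (remaining 34 kg)
64 kg → truck 2 (remaining 86 kg)
62 kg → truck 2 (remaining 24 kg)
58 kg → truck 3 (remaining 92 kg)
55 kg → truck 3 (remaining 37 kg)
59 kg → truck 4 (remaining 91 kg)
52 kg → truck 4 (remaining 39 kg)
53 kg → truck 5 (remaining 97 kg)
64 kg → truck 5 (remaining 33 kg)
56 kg → truck 6 (remaining 94 kg)
59 kg → truck 6 (remaining 35 kg)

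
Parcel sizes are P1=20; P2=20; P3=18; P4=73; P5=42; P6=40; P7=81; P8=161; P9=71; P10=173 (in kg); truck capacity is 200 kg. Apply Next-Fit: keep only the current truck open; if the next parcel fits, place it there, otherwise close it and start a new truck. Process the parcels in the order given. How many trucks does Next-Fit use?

5 trucks

truck 1: place P1 (20 kg), 180 kg left
truck 1: place P2 (20 kg), 160 kg left
truck 1: place P3 (18 kg), 142 kg left
truck 1: place P4 (73 kg), 69 kg left
truck 1: place P5 (42 kg), 27 kg left
truck 2: place P6 (40 kg), 160 kg left
truck 2: place P7 (81 kg), 79 kg left
truck 3: place P8 (161 kg), 39 kg left
truck 4: place P9 (71 kg), 129 kg left
truck 5: place P10 (173 kg), 27 kg left
Final trucks: [20,20,18,73,42] [40,81] [161] [71] [173].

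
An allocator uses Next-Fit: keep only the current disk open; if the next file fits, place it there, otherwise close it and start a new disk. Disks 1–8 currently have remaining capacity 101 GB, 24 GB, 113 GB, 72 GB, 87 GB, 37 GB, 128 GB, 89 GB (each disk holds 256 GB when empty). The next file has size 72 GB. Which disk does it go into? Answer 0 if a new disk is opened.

Next-Fit only looks at disk 8, which has 89 GB free.
72 GB fits there.

8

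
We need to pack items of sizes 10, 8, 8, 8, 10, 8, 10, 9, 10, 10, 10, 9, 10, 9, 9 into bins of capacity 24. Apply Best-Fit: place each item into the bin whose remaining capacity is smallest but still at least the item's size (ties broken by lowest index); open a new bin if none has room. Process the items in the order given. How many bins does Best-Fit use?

7 bins

bin 1: place 10, 14 left
bin 1: place 8, 6 left
bin 2: place 8, 16 left
bin 2: place 8, 8 left
bin 3: place 10, 14 left
bin 2: place 8, 0 left
bin 3: place 10, 4 left
bin 4: place 9, 15 left
bin 4: place 10, 5 left
bin 5: place 10, 14 left
bin 5: place 10, 4 left
bin 6: place 9, 15 left
bin 6: place 10, 5 left
bin 7: place 9, 15 left
bin 7: place 9, 6 left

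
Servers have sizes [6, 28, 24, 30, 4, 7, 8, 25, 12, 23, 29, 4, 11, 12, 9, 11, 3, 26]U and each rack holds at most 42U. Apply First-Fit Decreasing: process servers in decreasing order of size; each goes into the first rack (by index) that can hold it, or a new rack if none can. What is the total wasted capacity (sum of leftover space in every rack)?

Sorted descending: 30, 29, 28, 26, 25, 24, 23, 12, 12, 11, 11, 9, 8, 7, 6, 4, 4, 3.
Put 30U in rack 1; 12U remain.
Put 29U in rack 2; 13U remain.
Put 28U in rack 3; 14U remain.
Put 26U in rack 4; 16U remain.
Put 25U in rack 5; 17U remain.
Put 24U in rack 6; 18U remain.
Put 23U in rack 7; 19U remain.
Put 12U in rack 1; 0U remain.
Put 12U in rack 2; 1U remain.
Put 11U in rack 3; 3U remain.
Put 11U in rack 4; 5U remain.
Put 9U in rack 5; 8U remain.
Put 8U in rack 5; 0U remain.
Put 7U in rack 6; 11U remain.
Put 6U in rack 6; 5U remain.
Put 4U in rack 4; 1U remain.
Put 4U in rack 6; 1U remain.
Put 3U in rack 3; 0U remain.
7 racks × 42U = 294U; used 272U; unused 22U.

22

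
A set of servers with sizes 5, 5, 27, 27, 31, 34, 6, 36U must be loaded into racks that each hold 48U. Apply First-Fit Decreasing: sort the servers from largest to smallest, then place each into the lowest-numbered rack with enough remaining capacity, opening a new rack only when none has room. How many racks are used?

5 racks

Sorted descending: 36, 34, 31, 27, 27, 6, 5, 5.
36U → rack 1 (remaining 12U)
34U → rack 2 (remaining 14U)
31U → rack 3 (remaining 17U)
27U → rack 4 (remaining 21U)
27U → rack 5 (remaining 21U)
6U → rack 1 (remaining 6U)
5U → rack 1 (remaining 1U)
5U → rack 2 (remaining 9U)
Final racks: [36,6,5] [34,5] [31] [27] [27].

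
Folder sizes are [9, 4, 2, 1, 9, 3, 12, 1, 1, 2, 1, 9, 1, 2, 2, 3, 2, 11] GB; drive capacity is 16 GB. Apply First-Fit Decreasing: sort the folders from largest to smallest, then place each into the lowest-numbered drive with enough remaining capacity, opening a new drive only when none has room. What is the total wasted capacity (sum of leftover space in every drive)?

Sorted descending: 12, 11, 9, 9, 9, 4, 3, 3, 2, 2, 2, 2, 2, 1, 1, 1, 1, 1.
drive 1: place 12 GB, 4 GB left
drive 2: place 11 GB, 5 GB left
drive 3: place 9 GB, 7 GB left
drive 4: place 9 GB, 7 GB left
drive 5: place 9 GB, 7 GB left
drive 1: place 4 GB, 0 GB left
drive 2: place 3 GB, 2 GB left
drive 3: place 3 GB, 4 GB left
drive 2: place 2 GB, 0 GB left
drive 3: place 2 GB, 2 GB left
drive 3: place 2 GB, 0 GB left
drive 4: place 2 GB, 5 GB left
drive 4: place 2 GB, 3 GB left
drive 4: place 1 GB, 2 GB left
drive 4: place 1 GB, 1 GB left
drive 4: place 1 GB, 0 GB left
drive 5: place 1 GB, 6 GB left
drive 5: place 1 GB, 5 GB left
5 drives × 16 GB = 80 GB; used 75 GB; unused 5 GB.

5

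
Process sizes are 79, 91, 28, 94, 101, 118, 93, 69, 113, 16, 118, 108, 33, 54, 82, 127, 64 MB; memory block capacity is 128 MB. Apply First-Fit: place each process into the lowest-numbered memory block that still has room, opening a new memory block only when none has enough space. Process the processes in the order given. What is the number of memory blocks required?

13

79 MB → memory block 1 (remaining 49 MB)
91 MB → memory block 2 (remaining 37 MB)
28 MB → memory block 1 (remaining 21 MB)
94 MB → memory block 3 (remaining 34 MB)
101 MB → memory block 4 (remaining 27 MB)
118 MB → memory block 5 (remaining 10 MB)
93 MB → memory block 6 (remaining 35 MB)
69 MB → memory block 7 (remaining 59 MB)
113 MB → memory block 8 (remaining 15 MB)
16 MB → memory block 1 (remaining 5 MB)
118 MB → memory block 9 (remaining 10 MB)
108 MB → memory block 10 (remaining 20 MB)
33 MB → memory block 2 (remaining 4 MB)
54 MB → memory block 7 (remaining 5 MB)
82 MB → memory block 11 (remaining 46 MB)
127 MB → memory block 12 (remaining 1 MB)
64 MB → memory block 13 (remaining 64 MB)
Final memory blocks: [79,28,16] [91,33] [94] [101] [118] [93] [69,54] [113] [118] [108] [82] [127] [64].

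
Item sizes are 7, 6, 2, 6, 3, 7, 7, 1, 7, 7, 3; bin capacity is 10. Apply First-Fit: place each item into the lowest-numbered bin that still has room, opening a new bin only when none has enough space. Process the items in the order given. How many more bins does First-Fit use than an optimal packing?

First-Fit: [7,2,1] [6,3] [6,3] [7] [7] [7] [7] → 7 bins.
7 items exceed 5 (half the capacity), and no two of those can share a bin, so at least 7 bins are needed.
So 7 is already optimal.

0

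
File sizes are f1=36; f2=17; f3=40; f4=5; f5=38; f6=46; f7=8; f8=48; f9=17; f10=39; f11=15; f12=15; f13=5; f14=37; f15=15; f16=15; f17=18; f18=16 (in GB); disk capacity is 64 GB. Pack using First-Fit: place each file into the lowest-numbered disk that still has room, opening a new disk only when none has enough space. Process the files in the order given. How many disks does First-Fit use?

f1 (36 GB) → disk 1 (remaining 28 GB)
f2 (17 GB) → disk 1 (remaining 11 GB)
f3 (40 GB) → disk 2 (remaining 24 GB)
f4 (5 GB) → disk 1 (remaining 6 GB)
f5 (38 GB) → disk 3 (remaining 26 GB)
f6 (46 GB) → disk 4 (remaining 18 GB)
f7 (8 GB) → disk 2 (remaining 16 GB)
f8 (48 GB) → disk 5 (remaining 16 GB)
f9 (17 GB) → disk 3 (remaining 9 GB)
f10 (39 GB) → disk 6 (remaining 25 GB)
f11 (15 GB) → disk 2 (remaining 1 GB)
f12 (15 GB) → disk 4 (remaining 3 GB)
f13 (5 GB) → disk 1 (remaining 1 GB)
f14 (37 GB) → disk 7 (remaining 27 GB)
f15 (15 GB) → disk 5 (remaining 1 GB)
f16 (15 GB) → disk 6 (remaining 10 GB)
f17 (18 GB) → disk 7 (remaining 9 GB)
f18 (16 GB) → disk 8 (remaining 48 GB)
Final disks: [36,17,5,5] [40,8,15] [38,17] [46,15] [48,15] [39,15] [37,18] [16].

8 disks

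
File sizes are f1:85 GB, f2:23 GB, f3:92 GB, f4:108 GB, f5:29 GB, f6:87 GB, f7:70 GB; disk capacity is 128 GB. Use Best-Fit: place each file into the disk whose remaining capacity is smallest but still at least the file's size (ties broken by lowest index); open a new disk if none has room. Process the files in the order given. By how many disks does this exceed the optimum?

Best-Fit: [85,23] [92,29] [108] [87] [70] → 5 disks.
5 files exceed 64 GB (half the capacity), and no two of those can share a disk, so at least 5 disks are needed.
So 5 is already optimal.

0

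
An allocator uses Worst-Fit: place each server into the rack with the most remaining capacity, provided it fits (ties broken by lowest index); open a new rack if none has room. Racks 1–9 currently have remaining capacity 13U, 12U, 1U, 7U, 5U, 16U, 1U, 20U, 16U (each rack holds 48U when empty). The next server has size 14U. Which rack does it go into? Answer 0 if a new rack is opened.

Racks with room: rack 6 (16U), rack 8 (20U), rack 9 (16U).
Most room is rack 8 with 20U free.

8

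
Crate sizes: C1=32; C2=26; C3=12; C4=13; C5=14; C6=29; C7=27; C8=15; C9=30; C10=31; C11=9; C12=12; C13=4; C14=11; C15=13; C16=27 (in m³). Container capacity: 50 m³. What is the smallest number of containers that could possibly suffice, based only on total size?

Total size = 32 + 26 + 12 + 13 + 14 + 29 + 27 + 15 + 30 + 31 + 9 + 12 + 4 + 11 + 13 + 27 = 305 m³.
⌈305 / 50⌉ = 7.

7 containers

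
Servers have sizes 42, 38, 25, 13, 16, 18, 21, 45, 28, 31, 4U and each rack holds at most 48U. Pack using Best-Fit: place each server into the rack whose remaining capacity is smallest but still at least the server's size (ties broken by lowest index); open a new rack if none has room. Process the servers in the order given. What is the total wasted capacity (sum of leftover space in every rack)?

103

rack 1: place 42U, 6U left
rack 2: place 38U, 10U left
rack 3: place 25U, 23U left
rack 3: place 13U, 10U left
rack 4: place 16U, 32U left
rack 4: place 18U, 14U left
rack 5: place 21U, 27U left
rack 6: place 45U, 3U left
rack 7: place 28U, 20U left
rack 8: place 31U, 17U left
rack 1: place 4U, 2U left
8 racks × 48U = 384U; used 281U; unused 103U.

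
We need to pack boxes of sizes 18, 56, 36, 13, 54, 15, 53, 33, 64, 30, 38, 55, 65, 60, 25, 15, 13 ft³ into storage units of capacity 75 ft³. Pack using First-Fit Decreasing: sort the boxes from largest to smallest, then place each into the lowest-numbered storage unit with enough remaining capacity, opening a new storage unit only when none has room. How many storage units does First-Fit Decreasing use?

10

Sorted descending: 65, 64, 60, 56, 55, 54, 53, 38, 36, 33, 30, 25, 18, 15, 15, 13, 13.
65 ft³ → storage unit 1 (remaining 10 ft³)
64 ft³ → storage unit 2 (remaining 11 ft³)
60 ft³ → storage unit 3 (remaining 15 ft³)
56 ft³ → storage unit 4 (remaining 19 ft³)
55 ft³ → storage unit 5 (remaining 20 ft³)
54 ft³ → storage unit 6 (remaining 21 ft³)
53 ft³ → storage unit 7 (remaining 22 ft³)
38 ft³ → storage unit 8 (remaining 37 ft³)
36 ft³ → storage unit 8 (remaining 1 ft³)
33 ft³ → storage unit 9 (remaining 42 ft³)
30 ft³ → storage unit 9 (remaining 12 ft³)
25 ft³ → storage unit 10 (remaining 50 ft³)
18 ft³ → storage unit 4 (remaining 1 ft³)
15 ft³ → storage unit 3 (remaining 0 ft³)
15 ft³ → storage unit 5 (remaining 5 ft³)
13 ft³ → storage unit 6 (remaining 8 ft³)
13 ft³ → storage unit 7 (remaining 9 ft³)
Final storage units: [65] [64] [60,15] [56,18] [55,15] [54,13] [53,13] [38,36] [33,30] [25].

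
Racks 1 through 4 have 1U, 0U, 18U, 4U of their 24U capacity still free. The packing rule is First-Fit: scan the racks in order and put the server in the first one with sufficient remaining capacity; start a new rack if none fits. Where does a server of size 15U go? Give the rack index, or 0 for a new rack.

Racks with room: rack 3 (18U).
The first with room is rack 3.

3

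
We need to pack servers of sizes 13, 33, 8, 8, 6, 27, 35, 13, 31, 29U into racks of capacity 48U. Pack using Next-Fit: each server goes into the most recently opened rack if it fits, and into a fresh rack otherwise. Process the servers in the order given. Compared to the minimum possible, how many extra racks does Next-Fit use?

Next-Fit: [13,33] [8,8,6] [27] [35,13] [31] [29] → 6 racks.
Total size 203U; any packing needs at least ⌈203/48⌉ = 5 racks.
An optimal packing achieves that bound: [35,13] [33,13] [31,8,8] [29,6] [27] → 5 racks.
Excess: 6 − 5 = 1.

1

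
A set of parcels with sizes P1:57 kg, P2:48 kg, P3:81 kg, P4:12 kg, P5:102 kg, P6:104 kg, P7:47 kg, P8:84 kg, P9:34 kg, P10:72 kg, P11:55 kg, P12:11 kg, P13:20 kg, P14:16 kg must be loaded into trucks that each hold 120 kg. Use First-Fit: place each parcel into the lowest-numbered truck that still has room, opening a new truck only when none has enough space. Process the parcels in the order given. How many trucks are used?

Put P1 (57 kg) in truck 1; 63 kg remain.
Put P2 (48 kg) in truck 1; 15 kg remain.
Put P3 (81 kg) in truck 2; 39 kg remain.
Put P4 (12 kg) in truck 1; 3 kg remain.
Put P5 (102 kg) in truck 3; 18 kg remain.
Put P6 (104 kg) in truck 4; 16 kg remain.
Put P7 (47 kg) in truck 5; 73 kg remain.
Put P8 (84 kg) in truck 6; 36 kg remain.
Put P9 (34 kg) in truck 2; 5 kg remain.
Put P10 (72 kg) in truck 5; 1 kg remain.
Put P11 (55 kg) in truck 7; 65 kg remain.
Put P12 (11 kg) in truck 3; 7 kg remain.
Put P13 (20 kg) in truck 6; 16 kg remain.
Put P14 (16 kg) in truck 4; 0 kg remain.
Final trucks: [57,48,12] [81,34] [102,11] [104,16] [47,72] [84,20] [55].

7 trucks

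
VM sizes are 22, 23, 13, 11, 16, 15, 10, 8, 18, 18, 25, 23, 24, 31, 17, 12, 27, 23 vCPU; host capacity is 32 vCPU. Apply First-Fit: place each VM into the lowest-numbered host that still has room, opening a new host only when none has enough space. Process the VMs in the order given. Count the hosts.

Put 22 vCPU in host 1; 10 vCPU remain.
Put 23 vCPU in host 2; 9 vCPU remain.
Put 13 vCPU in host 3; 19 vCPU remain.
Put 11 vCPU in host 3; 8 vCPU remain.
Put 16 vCPU in host 4; 16 vCPU remain.
Put 15 vCPU in host 4; 1 vCPU remain.
Put 10 vCPU in host 1; 0 vCPU remain.
Put 8 vCPU in host 2; 1 vCPU remain.
Put 18 vCPU in host 5; 14 vCPU remain.
Put 18 vCPU in host 6; 14 vCPU remain.
Put 25 vCPU in host 7; 7 vCPU remain.
Put 23 vCPU in host 8; 9 vCPU remain.
Put 24 vCPU in host 9; 8 vCPU remain.
Put 31 vCPU in host 10; 1 vCPU remain.
Put 17 vCPU in host 11; 15 vCPU remain.
Put 12 vCPU in host 5; 2 vCPU remain.
Put 27 vCPU in host 12; 5 vCPU remain.
Put 23 vCPU in host 13; 9 vCPU remain.

13 hosts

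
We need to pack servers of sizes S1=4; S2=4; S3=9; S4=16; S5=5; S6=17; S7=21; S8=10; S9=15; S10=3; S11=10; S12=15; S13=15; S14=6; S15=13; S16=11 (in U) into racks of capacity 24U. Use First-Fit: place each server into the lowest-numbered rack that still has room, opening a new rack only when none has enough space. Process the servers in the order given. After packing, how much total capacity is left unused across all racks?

S1 (4U) → rack 1 (remaining 20U)
S2 (4U) → rack 1 (remaining 16U)
S3 (9U) → rack 1 (remaining 7U)
S4 (16U) → rack 2 (remaining 8U)
S5 (5U) → rack 1 (remaining 2U)
S6 (17U) → rack 3 (remaining 7U)
S7 (21U) → rack 4 (remaining 3U)
S8 (10U) → rack 5 (remaining 14U)
S9 (15U) → rack 6 (remaining 9U)
S10 (3U) → rack 2 (remaining 5U)
S11 (10U) → rack 5 (remaining 4U)
S12 (15U) → rack 7 (remaining 9U)
S13 (15U) → rack 8 (remaining 9U)
S14 (6U) → rack 3 (remaining 1U)
S15 (13U) → rack 9 (remaining 11U)
S16 (11U) → rack 9 (remaining 0U)
9 racks × 24U = 216U; used 174U; unused 42U.

42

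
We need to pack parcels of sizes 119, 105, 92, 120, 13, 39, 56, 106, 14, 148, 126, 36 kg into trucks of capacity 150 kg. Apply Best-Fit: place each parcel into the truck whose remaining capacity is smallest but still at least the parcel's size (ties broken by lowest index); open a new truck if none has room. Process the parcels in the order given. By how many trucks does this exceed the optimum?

0

Best-Fit: [119] [105,39] [92,56] [120,13,14] [106,36] [148] [126] → 7 trucks.
Total size 974 kg; any packing needs at least ⌈974/150⌉ = 7 trucks.
So 7 is already optimal.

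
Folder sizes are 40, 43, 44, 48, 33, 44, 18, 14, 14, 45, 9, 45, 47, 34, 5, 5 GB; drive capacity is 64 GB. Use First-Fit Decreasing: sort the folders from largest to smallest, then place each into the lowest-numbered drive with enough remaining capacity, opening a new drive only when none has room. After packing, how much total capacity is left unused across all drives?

Sorted descending: 48, 47, 45, 45, 44, 44, 43, 40, 34, 33, 18, 14, 14, 9, 5, 5.
drive 1: place 48 GB, 16 GB left
drive 2: place 47 GB, 17 GB left
drive 3: place 45 GB, 19 GB left
drive 4: place 45 GB, 19 GB left
drive 5: place 44 GB, 20 GB left
drive 6: place 44 GB, 20 GB left
drive 7: place 43 GB, 21 GB left
drive 8: place 40 GB, 24 GB left
drive 9: place 34 GB, 30 GB left
drive 10: place 33 GB, 31 GB left
drive 3: place 18 GB, 1 GB left
drive 1: place 14 GB, 2 GB left
drive 2: place 14 GB, 3 GB left
drive 4: place 9 GB, 10 GB left
drive 4: place 5 GB, 5 GB left
drive 4: place 5 GB, 0 GB left
10 drives × 64 GB = 640 GB; used 488 GB; unused 152 GB.

152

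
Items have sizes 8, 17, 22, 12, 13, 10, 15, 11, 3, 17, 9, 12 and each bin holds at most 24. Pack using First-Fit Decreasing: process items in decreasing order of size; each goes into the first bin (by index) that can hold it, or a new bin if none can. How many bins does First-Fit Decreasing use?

Sorted descending: 22, 17, 17, 15, 13, 12, 12, 11, 10, 9, 8, 3.
22 → bin 1 (remaining 2)
17 → bin 2 (remaining 7)
17 → bin 3 (remaining 7)
15 → bin 4 (remaining 9)
13 → bin 5 (remaining 11)
12 → bin 6 (remaining 12)
12 → bin 6 (remaining 0)
11 → bin 5 (remaining 0)
10 → bin 7 (remaining 14)
9 → bin 4 (remaining 0)
8 → bin 7 (remaining 6)
3 → bin 2 (remaining 4)
Final bins: [22] [17,3] [17] [15,9] [13,11] [12,12] [10,8].

7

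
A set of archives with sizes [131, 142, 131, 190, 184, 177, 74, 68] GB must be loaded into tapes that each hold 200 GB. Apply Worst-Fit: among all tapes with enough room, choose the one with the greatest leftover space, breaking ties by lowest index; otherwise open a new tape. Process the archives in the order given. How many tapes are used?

Put 131 GB in tape 1; 69 GB remain.
Put 142 GB in tape 2; 58 GB remain.
Put 131 GB in tape 3; 69 GB remain.
Put 190 GB in tape 4; 10 GB remain.
Put 184 GB in tape 5; 16 GB remain.
Put 177 GB in tape 6; 23 GB remain.
Put 74 GB in tape 7; 126 GB remain.
Put 68 GB in tape 7; 58 GB remain.

7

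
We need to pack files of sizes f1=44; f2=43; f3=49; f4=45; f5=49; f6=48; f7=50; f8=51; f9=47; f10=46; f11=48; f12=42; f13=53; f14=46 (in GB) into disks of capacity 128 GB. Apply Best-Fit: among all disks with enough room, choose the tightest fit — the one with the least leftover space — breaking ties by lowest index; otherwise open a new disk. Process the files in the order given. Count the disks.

7

Put f1 (44 GB) in disk 1; 84 GB remain.
Put f2 (43 GB) in disk 1; 41 GB remain.
Put f3 (49 GB) in disk 2; 79 GB remain.
Put f4 (45 GB) in disk 2; 34 GB remain.
Put f5 (49 GB) in disk 3; 79 GB remain.
Put f6 (48 GB) in disk 3; 31 GB remain.
Put f7 (50 GB) in disk 4; 78 GB remain.
Put f8 (51 GB) in disk 4; 27 GB remain.
Put f9 (47 GB) in disk 5; 81 GB remain.
Put f10 (46 GB) in disk 5; 35 GB remain.
Put f11 (48 GB) in disk 6; 80 GB remain.
Put f12 (42 GB) in disk 6; 38 GB remain.
Put f13 (53 GB) in disk 7; 75 GB remain.
Put f14 (46 GB) in disk 7; 29 GB remain.
Final disks: [44,43] [49,45] [49,48] [50,51] [47,46] [48,42] [53,46].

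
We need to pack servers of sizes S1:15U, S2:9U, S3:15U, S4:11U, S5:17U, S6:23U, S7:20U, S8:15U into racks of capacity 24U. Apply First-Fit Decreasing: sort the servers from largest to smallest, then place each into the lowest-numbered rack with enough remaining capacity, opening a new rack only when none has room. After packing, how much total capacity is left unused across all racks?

Sorted descending: 23, 20, 17, 15, 15, 15, 11, 9.
rack 1: place 23U, 1U left
rack 2: place 20U, 4U left
rack 3: place 17U, 7U left
rack 4: place 15U, 9U left
rack 5: place 15U, 9U left
rack 6: place 15U, 9U left
rack 7: place 11U, 13U left
rack 4: place 9U, 0U left
7 racks × 24U = 168U; used 125U; unused 43U.

43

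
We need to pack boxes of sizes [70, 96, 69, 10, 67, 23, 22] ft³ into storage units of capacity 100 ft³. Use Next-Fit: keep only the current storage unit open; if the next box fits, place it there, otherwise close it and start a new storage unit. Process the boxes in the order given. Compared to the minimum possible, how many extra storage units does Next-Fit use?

1

Next-Fit: [70] [96] [69,10] [67,23] [22] → 5 storage units.
Total size 357 ft³; any packing needs at least ⌈357/100⌉ = 4 storage units.
An optimal packing achieves that bound: [96] [70,23] [69,22] [67,10] → 4 storage units.
Excess: 5 − 4 = 1.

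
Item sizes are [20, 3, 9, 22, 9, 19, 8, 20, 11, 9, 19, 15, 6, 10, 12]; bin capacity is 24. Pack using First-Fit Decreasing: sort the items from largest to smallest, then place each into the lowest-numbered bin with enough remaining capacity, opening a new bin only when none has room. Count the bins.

9 bins

Sorted descending: 22, 20, 20, 19, 19, 15, 12, 11, 10, 9, 9, 9, 8, 6, 3.
bin 1: place 22, 2 left
bin 2: place 20, 4 left
bin 3: place 20, 4 left
bin 4: place 19, 5 left
bin 5: place 19, 5 left
bin 6: place 15, 9 left
bin 7: place 12, 12 left
bin 7: place 11, 1 left
bin 8: place 10, 14 left
bin 6: place 9, 0 left
bin 8: place 9, 5 left
bin 9: place 9, 15 left
bin 9: place 8, 7 left
bin 9: place 6, 1 left
bin 2: place 3, 1 left
Final bins: [22] [20,3] [20] [19] [19] [15,9] [12,11] [10,9] [9,8,6].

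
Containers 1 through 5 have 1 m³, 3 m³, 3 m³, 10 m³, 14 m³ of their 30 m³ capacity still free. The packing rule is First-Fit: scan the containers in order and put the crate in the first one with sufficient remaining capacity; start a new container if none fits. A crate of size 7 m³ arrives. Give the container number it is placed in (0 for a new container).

Containers with room: container 4 (10 m³), container 5 (14 m³).
The first with room is container 4.

4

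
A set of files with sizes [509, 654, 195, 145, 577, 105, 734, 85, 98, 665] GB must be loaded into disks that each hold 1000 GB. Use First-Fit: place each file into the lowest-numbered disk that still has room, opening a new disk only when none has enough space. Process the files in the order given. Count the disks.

disk 1: place 509 GB, 491 GB left
disk 2: place 654 GB, 346 GB left
disk 1: place 195 GB, 296 GB left
disk 1: place 145 GB, 151 GB left
disk 3: place 577 GB, 423 GB left
disk 1: place 105 GB, 46 GB left
disk 4: place 734 GB, 266 GB left
disk 2: place 85 GB, 261 GB left
disk 2: place 98 GB, 163 GB left
disk 5: place 665 GB, 335 GB left
Final disks: [509,195,145,105] [654,85,98] [577] [734] [665].

5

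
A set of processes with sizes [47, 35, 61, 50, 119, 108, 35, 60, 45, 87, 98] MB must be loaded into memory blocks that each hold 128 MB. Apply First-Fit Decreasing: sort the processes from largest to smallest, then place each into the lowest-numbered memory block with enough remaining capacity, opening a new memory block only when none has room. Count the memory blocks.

7

Sorted descending: 119, 108, 98, 87, 61, 60, 50, 47, 45, 35, 35.
Put 119 MB in memory block 1; 9 MB remain.
Put 108 MB in memory block 2; 20 MB remain.
Put 98 MB in memory block 3; 30 MB remain.
Put 87 MB in memory block 4; 41 MB remain.
Put 61 MB in memory block 5; 67 MB remain.
Put 60 MB in memory block 5; 7 MB remain.
Put 50 MB in memory block 6; 78 MB remain.
Put 47 MB in memory block 6; 31 MB remain.
Put 45 MB in memory block 7; 83 MB remain.
Put 35 MB in memory block 4; 6 MB remain.
Put 35 MB in memory block 7; 48 MB remain.
Final memory blocks: [119] [108] [98] [87,35] [61,60] [50,47] [45,35].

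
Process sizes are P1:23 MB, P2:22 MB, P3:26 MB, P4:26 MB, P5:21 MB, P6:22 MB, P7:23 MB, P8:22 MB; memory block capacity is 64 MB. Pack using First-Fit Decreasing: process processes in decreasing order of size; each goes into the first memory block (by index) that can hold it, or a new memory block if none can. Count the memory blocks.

4 memory blocks

Sorted descending: 26, 26, 23, 23, 22, 22, 22, 21.
Put 26 MB in memory block 1; 38 MB remain.
Put 26 MB in memory block 1; 12 MB remain.
Put 23 MB in memory block 2; 41 MB remain.
Put 23 MB in memory block 2; 18 MB remain.
Put 22 MB in memory block 3; 42 MB remain.
Put 22 MB in memory block 3; 20 MB remain.
Put 22 MB in memory block 4; 42 MB remain.
Put 21 MB in memory block 4; 21 MB remain.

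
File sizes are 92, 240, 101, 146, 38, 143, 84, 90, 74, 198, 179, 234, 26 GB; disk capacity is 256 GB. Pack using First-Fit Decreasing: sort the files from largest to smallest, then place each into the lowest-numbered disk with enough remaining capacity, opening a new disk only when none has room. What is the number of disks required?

Sorted descending: 240, 234, 198, 179, 146, 143, 101, 92, 90, 84, 74, 38, 26.
240 GB → disk 1 (remaining 16 GB)
234 GB → disk 2 (remaining 22 GB)
198 GB → disk 3 (remaining 58 GB)
179 GB → disk 4 (remaining 77 GB)
146 GB → disk 5 (remaining 110 GB)
143 GB → disk 6 (remaining 113 GB)
101 GB → disk 5 (remaining 9 GB)
92 GB → disk 6 (remaining 21 GB)
90 GB → disk 7 (remaining 166 GB)
84 GB → disk 7 (remaining 82 GB)
74 GB → disk 4 (remaining 3 GB)
38 GB → disk 3 (remaining 20 GB)
26 GB → disk 7 (remaining 56 GB)

7 disks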